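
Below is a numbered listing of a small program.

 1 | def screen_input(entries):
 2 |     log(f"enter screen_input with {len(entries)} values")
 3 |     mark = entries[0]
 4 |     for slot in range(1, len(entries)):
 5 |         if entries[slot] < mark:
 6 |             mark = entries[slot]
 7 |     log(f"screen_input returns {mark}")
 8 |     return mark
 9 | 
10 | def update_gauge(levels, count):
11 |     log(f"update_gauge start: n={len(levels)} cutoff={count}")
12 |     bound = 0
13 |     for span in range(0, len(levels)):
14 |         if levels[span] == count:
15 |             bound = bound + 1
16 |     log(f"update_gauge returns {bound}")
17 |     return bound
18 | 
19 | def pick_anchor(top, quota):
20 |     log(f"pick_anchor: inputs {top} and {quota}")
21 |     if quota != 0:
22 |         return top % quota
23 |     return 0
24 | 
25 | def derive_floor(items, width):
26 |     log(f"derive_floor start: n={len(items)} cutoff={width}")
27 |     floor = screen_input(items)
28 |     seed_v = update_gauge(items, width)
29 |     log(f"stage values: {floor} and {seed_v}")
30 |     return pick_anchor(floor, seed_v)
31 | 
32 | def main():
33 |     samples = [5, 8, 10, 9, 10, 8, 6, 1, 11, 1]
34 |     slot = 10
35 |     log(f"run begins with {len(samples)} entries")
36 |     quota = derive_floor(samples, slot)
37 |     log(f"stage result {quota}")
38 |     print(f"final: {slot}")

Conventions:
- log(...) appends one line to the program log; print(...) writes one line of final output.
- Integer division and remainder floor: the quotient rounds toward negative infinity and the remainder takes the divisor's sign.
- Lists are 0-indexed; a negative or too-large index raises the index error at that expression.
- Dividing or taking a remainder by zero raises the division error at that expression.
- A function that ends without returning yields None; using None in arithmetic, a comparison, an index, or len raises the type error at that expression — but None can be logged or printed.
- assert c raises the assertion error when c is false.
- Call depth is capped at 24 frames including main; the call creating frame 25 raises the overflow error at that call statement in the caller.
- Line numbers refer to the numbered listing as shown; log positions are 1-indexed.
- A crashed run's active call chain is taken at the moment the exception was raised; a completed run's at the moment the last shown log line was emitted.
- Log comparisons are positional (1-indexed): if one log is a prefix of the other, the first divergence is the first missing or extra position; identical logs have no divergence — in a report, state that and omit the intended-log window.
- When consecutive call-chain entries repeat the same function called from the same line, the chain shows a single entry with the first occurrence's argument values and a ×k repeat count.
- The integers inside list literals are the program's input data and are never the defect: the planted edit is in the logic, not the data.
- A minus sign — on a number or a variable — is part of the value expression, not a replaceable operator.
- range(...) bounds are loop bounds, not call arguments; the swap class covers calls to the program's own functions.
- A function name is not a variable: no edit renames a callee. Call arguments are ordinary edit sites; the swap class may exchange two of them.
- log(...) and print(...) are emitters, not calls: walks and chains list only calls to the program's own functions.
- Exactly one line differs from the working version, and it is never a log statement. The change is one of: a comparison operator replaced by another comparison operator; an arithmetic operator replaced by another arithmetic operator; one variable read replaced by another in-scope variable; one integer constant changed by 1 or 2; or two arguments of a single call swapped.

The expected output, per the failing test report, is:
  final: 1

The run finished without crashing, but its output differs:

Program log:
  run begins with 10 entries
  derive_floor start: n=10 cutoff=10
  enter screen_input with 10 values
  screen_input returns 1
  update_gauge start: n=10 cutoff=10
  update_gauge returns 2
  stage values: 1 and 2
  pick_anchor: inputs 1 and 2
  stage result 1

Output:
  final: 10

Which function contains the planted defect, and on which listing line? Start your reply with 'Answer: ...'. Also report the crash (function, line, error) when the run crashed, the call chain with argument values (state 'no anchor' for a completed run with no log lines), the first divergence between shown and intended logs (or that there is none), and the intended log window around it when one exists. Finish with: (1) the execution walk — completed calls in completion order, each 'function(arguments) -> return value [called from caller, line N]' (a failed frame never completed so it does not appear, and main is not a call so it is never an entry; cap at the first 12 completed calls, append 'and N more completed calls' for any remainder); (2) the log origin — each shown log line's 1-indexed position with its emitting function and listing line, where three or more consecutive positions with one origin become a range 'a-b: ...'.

Answer: the defect is in main at line 38.
Core observation: Nothing in the log betrays the bug — only the output does.
Call chain: main.
First divergence: none; the two logs match at every position.
Execution walk:
  screen_input([5, 8, 10, 9, 10, 8, 6, 1, 11, 1]) -> 1  [called from derive_floor, line 27]
  update_gauge([5, 8, 10, 9, 10, 8, 6, 1, 11, 1], 10) -> 2  [called from derive_floor, line 28]
  pick_anchor(1, 2) -> 1  [called from derive_floor, line 30]
  derive_floor([5, 8, 10, 9, 10, 8, 6, 1, 11, 1], 10) -> 1  [called from main, line 36]
Origin of each log line:
  1 — main, line 35
  2 — derive_floor, line 26
  3 — screen_input, line 2
  4 — screen_input, line 7
  5 — update_gauge, line 11
  6 — update_gauge, line 16
  7 — derive_floor, line 29
  8 — pick_anchor, line 20
  9 — main, line 37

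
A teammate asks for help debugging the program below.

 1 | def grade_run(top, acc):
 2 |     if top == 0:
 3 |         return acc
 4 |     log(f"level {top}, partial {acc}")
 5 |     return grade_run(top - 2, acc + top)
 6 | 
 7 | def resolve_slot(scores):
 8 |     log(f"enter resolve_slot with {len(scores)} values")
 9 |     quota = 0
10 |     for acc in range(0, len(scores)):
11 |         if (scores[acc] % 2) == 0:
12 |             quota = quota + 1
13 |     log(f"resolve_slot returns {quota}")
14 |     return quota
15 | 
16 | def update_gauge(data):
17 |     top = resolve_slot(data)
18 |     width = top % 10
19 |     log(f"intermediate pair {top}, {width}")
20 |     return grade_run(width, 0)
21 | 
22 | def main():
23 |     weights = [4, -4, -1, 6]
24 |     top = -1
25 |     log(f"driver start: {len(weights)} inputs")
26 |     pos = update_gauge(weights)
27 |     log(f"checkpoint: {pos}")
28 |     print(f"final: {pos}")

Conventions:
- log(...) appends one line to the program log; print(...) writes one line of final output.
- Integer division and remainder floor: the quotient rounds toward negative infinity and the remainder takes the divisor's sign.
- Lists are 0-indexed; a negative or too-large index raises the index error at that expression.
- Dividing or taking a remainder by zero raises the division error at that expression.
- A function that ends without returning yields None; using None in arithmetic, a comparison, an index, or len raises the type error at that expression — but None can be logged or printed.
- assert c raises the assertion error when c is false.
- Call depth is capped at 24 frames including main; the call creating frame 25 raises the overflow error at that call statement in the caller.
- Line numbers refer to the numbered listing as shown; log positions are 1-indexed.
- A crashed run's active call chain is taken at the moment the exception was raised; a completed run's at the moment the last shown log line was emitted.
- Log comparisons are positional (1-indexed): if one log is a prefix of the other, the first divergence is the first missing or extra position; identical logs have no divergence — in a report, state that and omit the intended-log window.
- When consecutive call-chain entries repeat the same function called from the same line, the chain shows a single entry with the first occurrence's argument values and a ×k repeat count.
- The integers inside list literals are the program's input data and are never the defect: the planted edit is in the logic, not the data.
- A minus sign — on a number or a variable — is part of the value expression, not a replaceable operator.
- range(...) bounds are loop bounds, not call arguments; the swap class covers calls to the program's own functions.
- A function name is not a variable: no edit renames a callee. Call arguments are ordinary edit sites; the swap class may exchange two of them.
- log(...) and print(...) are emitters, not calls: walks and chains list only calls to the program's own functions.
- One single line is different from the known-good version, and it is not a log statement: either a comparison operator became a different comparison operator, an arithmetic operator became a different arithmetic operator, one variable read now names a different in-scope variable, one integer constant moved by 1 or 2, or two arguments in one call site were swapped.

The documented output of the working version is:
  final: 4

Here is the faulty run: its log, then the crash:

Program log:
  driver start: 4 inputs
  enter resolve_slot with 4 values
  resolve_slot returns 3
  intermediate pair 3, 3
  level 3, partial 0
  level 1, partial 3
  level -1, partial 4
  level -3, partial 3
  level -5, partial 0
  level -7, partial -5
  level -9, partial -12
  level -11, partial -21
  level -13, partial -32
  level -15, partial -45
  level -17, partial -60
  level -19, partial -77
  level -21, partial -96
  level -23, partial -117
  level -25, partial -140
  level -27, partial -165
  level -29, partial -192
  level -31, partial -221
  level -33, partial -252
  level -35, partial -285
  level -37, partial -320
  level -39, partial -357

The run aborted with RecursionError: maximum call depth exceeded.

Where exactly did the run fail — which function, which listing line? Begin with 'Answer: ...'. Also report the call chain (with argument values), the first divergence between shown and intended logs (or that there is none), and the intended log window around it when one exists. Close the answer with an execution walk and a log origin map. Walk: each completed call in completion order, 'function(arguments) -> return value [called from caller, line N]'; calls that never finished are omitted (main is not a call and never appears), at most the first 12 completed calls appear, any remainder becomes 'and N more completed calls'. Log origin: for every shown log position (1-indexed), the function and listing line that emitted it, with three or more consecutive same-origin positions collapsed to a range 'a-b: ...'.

Answer: the error was raised in grade_run, line 5.
The tell: Log line 7 is where behavior first shows: 'level -1, partial 4' appears instead of 'checkpoint: 4'.
Call chain: main -> update_gauge([4, -4, -1, 6]) (called at line 26) -> grade_run(3, 0) (called at line 20) -> grade_run(1, 3) (called at line 5) ×21.
First divergence: position 7 — the shown line 'level -1, partial 4' should read 'checkpoint: 4'.
Intended log window:
  5: level 3, partial 0
  6: level 1, partial 3
  7: checkpoint: 4
Execution walk:
  resolve_slot([4, -4, -1, 6]) -> 3  [called from update_gauge, line 17]
Log line origins:
  1 — main, line 25
  2 — resolve_slot, line 8
  3 — resolve_slot, line 13
  4 — update_gauge, line 19
  5-26 — grade_run, line 4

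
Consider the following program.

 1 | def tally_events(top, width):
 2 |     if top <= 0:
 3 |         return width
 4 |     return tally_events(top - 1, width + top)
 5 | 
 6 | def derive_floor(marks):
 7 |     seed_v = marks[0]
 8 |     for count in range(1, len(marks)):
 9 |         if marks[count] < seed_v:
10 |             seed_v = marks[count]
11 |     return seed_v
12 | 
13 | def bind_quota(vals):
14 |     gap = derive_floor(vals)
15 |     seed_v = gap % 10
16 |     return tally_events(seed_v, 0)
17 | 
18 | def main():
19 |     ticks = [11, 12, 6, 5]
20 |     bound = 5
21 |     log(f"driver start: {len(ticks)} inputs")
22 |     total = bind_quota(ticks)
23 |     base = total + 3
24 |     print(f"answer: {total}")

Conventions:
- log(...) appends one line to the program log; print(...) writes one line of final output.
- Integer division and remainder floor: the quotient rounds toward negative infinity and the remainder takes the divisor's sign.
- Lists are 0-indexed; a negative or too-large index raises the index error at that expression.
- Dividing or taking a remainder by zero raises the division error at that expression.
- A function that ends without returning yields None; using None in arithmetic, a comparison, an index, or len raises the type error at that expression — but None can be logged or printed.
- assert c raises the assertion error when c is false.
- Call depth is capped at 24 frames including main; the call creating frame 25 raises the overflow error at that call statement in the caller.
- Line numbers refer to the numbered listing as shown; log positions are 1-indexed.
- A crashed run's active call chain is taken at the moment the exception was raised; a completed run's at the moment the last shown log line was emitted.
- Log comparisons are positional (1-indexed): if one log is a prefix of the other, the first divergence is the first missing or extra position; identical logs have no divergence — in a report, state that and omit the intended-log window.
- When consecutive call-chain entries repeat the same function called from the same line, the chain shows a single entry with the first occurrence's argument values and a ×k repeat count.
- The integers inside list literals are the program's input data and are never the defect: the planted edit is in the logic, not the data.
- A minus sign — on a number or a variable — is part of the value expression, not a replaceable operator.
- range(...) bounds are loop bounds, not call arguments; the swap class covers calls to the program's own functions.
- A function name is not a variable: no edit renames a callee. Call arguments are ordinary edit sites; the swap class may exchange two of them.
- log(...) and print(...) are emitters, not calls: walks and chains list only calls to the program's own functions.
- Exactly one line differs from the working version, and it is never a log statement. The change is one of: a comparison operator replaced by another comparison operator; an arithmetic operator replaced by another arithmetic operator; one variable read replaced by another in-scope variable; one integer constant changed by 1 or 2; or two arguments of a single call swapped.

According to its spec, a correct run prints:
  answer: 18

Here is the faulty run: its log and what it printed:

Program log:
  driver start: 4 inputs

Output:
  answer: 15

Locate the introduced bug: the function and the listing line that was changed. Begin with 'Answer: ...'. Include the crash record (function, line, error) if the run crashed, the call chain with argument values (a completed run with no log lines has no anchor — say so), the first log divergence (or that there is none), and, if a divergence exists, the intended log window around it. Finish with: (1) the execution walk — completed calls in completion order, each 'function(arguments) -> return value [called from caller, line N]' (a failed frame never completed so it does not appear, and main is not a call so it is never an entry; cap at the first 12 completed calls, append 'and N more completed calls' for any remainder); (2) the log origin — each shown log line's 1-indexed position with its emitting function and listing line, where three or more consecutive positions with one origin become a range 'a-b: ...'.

Answer: the defect is in main at line 24.
The tell: The two runs log identically and part ways only at the printed values.
Call chain: main.
First divergence: none; the two logs match at every position.
Execution walk:
  derive_floor([11, 12, 6, 5]) -> 5  [called from bind_quota, line 14]
  tally_events(0, 15) -> 15  [called from tally_events, line 4]
  tally_events(1, 14) -> 15  [called from tally_events, line 4]
  tally_events(2, 12) -> 15  [called from tally_events, line 4]
  tally_events(3, 9) -> 15  [called from tally_events, line 4]
  tally_events(4, 5) -> 15  [called from tally_events, line 4]
  tally_events(5, 0) -> 15  [called from bind_quota, line 16]
  bind_quota([11, 12, 6, 5]) -> 15  [called from main, line 22]
Log line origins:
  1: logged in main at line 21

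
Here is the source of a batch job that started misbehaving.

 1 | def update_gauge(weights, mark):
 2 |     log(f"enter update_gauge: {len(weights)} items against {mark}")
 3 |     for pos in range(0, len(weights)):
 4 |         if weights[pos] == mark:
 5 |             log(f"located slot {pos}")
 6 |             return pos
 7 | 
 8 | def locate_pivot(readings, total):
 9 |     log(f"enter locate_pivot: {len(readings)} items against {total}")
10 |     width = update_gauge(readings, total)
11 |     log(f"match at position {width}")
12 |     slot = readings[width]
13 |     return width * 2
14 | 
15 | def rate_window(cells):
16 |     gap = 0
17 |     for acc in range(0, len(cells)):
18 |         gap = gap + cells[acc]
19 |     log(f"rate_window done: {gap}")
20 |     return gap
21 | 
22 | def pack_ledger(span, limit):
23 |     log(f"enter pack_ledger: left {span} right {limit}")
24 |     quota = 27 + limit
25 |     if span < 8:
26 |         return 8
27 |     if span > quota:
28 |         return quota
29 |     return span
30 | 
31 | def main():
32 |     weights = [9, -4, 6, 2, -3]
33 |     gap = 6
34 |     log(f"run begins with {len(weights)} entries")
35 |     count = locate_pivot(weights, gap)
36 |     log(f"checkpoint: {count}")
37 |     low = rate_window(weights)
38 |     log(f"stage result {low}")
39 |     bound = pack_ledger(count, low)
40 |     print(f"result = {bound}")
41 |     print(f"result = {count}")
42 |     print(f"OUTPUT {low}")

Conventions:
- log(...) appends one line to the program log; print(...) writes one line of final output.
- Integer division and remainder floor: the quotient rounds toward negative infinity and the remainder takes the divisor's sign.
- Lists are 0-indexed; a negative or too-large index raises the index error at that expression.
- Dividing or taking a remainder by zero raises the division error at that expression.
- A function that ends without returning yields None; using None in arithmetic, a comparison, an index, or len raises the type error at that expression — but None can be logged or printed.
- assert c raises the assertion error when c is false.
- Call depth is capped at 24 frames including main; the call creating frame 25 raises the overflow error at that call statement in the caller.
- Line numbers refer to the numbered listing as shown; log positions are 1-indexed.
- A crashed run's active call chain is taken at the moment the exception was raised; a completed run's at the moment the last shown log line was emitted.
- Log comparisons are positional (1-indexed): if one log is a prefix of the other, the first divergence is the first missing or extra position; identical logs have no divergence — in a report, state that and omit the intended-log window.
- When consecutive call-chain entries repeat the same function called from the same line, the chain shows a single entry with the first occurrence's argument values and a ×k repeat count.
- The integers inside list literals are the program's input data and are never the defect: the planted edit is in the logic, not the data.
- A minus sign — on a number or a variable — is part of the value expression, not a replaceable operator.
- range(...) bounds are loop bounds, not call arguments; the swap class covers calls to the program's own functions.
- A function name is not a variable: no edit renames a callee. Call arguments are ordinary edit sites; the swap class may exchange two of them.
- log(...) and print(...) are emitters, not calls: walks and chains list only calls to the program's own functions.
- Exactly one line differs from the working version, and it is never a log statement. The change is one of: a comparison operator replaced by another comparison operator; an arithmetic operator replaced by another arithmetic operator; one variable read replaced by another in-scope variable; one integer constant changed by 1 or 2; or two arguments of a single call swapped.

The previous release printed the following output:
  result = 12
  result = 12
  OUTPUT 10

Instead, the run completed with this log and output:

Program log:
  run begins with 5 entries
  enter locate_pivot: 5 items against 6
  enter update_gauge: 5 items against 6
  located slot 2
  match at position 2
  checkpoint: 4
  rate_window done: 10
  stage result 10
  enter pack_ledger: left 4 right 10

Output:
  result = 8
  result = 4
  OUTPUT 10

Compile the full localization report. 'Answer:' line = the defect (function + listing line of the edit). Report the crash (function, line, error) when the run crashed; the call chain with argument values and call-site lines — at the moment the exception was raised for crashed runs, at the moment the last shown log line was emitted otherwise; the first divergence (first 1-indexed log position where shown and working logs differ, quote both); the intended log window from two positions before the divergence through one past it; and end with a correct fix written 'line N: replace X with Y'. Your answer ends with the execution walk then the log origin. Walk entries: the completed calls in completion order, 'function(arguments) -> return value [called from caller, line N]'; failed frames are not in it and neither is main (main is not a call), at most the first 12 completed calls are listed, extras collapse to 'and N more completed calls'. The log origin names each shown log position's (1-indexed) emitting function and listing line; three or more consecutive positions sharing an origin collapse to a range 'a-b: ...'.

Answer: the defect is in locate_pivot at line 13.
Core observation: Log line 6 is where behavior first shows: 'checkpoint: 4' appears instead of 'checkpoint: 12'.
Call chain: main -> pack_ledger(4, 10) (called at line 39).
First divergence: at position 6 the run shows 'checkpoint: 4' where the working version logs 'checkpoint: 12'.
Intended log window:
  4: located slot 2
  5: match at position 2
  6: checkpoint: 12
  7: rate_window done: 10
Execution walk:
  update_gauge([9, -4, 6, 2, -3], 6) -> 2  [called from locate_pivot, line 10]
  locate_pivot([9, -4, 6, 2, -3], 6) -> 4  [called from main, line 35]
  rate_window([9, -4, 6, 2, -3]) -> 10  [called from main, line 37]
  pack_ledger(4, 10) -> 8  [called from main, line 39]
Log origins:
  1: from main, line 34
  2: from locate_pivot, line 9
  3: from update_gauge, line 2
  4: from update_gauge, line 5
  5: from locate_pivot, line 11
  6: from main, line 36
  7: from rate_window, line 19
  8: from main, line 38
  9: from pack_ledger, line 23
A correct fix: line 13: replace `width` with `slot`.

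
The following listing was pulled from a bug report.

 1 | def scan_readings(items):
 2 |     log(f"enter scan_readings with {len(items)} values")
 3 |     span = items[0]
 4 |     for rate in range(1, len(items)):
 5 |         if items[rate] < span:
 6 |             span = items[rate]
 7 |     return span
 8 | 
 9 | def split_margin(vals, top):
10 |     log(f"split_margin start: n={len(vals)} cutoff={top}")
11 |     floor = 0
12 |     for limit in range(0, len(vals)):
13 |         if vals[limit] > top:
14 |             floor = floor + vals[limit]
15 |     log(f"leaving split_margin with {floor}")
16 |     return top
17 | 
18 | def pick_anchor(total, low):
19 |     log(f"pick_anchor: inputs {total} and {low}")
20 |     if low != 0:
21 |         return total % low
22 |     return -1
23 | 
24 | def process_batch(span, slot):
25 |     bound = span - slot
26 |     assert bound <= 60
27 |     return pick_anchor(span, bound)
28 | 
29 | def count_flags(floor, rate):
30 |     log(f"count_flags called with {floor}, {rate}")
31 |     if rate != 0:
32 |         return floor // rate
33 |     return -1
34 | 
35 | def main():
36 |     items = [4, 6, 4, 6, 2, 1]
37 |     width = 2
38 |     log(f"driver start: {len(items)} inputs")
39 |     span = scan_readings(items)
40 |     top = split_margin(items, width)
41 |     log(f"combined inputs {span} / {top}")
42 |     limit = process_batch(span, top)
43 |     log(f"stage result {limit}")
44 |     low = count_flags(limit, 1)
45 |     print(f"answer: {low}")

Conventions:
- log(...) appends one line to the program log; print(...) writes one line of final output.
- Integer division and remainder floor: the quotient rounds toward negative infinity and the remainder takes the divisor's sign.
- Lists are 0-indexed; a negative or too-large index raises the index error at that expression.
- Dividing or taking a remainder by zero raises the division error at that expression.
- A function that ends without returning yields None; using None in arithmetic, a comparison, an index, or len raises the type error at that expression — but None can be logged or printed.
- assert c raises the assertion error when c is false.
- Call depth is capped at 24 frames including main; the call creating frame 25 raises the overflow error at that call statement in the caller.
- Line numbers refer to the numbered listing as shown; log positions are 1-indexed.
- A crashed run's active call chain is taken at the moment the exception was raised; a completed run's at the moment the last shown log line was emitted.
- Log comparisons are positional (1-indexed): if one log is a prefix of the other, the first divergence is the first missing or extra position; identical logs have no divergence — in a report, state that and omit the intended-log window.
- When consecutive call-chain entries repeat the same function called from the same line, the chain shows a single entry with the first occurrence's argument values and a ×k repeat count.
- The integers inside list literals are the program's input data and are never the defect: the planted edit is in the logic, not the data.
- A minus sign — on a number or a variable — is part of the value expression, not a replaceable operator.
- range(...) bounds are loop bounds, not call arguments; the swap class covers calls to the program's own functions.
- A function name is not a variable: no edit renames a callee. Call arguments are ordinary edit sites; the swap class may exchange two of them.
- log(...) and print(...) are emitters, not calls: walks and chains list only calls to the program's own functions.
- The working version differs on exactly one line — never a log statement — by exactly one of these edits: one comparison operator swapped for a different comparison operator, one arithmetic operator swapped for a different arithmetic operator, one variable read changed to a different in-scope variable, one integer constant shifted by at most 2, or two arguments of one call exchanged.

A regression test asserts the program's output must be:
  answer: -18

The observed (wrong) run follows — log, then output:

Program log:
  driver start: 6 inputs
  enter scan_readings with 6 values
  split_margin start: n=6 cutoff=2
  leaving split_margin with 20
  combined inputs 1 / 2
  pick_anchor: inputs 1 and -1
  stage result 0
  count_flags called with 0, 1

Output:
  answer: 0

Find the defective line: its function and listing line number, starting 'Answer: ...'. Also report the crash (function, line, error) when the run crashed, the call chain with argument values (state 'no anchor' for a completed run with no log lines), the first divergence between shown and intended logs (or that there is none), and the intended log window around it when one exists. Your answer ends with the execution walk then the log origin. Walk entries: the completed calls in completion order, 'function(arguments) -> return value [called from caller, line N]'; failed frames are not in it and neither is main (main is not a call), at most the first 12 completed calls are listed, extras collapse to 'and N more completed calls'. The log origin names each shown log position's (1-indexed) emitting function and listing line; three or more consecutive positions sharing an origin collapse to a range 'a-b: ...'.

Answer: the defect is in split_margin at line 16.
Key observation: The earliest visible damage is log position 5 — 'combined inputs 1 / 2' rather than the intended 'combined inputs 1 / 20'.
Call chain: main -> count_flags(0, 1) (called at line 44).
First divergence: position 5 — shown 'combined inputs 1 / 2', intended 'combined inputs 1 / 20'.
Intended log window:
  3: split_margin start: n=6 cutoff=2
  4: leaving split_margin with 20
  5: combined inputs 1 / 20
  6: pick_anchor: inputs 1 and -19
Execution walk:
  scan_readings([4, 6, 4, 6, 2, 1]) -> 1  [called from main, line 39]
  split_margin([4, 6, 4, 6, 2, 1], 2) -> 2  [called from main, line 40]
  pick_anchor(1, -1) -> 0  [called from process_batch, line 27]
  process_batch(1, 2) -> 0  [called from main, line 42]
  count_flags(0, 1) -> 0  [called from main, line 44]
Log line origins:
  1: logged in main at line 38
  2: logged in scan_readings at line 2
  3: logged in split_margin at line 10
  4: logged in split_margin at line 15
  5: logged in main at line 41
  6: logged in pick_anchor at line 19
  7: logged in main at line 43
  8: logged in count_flags at line 30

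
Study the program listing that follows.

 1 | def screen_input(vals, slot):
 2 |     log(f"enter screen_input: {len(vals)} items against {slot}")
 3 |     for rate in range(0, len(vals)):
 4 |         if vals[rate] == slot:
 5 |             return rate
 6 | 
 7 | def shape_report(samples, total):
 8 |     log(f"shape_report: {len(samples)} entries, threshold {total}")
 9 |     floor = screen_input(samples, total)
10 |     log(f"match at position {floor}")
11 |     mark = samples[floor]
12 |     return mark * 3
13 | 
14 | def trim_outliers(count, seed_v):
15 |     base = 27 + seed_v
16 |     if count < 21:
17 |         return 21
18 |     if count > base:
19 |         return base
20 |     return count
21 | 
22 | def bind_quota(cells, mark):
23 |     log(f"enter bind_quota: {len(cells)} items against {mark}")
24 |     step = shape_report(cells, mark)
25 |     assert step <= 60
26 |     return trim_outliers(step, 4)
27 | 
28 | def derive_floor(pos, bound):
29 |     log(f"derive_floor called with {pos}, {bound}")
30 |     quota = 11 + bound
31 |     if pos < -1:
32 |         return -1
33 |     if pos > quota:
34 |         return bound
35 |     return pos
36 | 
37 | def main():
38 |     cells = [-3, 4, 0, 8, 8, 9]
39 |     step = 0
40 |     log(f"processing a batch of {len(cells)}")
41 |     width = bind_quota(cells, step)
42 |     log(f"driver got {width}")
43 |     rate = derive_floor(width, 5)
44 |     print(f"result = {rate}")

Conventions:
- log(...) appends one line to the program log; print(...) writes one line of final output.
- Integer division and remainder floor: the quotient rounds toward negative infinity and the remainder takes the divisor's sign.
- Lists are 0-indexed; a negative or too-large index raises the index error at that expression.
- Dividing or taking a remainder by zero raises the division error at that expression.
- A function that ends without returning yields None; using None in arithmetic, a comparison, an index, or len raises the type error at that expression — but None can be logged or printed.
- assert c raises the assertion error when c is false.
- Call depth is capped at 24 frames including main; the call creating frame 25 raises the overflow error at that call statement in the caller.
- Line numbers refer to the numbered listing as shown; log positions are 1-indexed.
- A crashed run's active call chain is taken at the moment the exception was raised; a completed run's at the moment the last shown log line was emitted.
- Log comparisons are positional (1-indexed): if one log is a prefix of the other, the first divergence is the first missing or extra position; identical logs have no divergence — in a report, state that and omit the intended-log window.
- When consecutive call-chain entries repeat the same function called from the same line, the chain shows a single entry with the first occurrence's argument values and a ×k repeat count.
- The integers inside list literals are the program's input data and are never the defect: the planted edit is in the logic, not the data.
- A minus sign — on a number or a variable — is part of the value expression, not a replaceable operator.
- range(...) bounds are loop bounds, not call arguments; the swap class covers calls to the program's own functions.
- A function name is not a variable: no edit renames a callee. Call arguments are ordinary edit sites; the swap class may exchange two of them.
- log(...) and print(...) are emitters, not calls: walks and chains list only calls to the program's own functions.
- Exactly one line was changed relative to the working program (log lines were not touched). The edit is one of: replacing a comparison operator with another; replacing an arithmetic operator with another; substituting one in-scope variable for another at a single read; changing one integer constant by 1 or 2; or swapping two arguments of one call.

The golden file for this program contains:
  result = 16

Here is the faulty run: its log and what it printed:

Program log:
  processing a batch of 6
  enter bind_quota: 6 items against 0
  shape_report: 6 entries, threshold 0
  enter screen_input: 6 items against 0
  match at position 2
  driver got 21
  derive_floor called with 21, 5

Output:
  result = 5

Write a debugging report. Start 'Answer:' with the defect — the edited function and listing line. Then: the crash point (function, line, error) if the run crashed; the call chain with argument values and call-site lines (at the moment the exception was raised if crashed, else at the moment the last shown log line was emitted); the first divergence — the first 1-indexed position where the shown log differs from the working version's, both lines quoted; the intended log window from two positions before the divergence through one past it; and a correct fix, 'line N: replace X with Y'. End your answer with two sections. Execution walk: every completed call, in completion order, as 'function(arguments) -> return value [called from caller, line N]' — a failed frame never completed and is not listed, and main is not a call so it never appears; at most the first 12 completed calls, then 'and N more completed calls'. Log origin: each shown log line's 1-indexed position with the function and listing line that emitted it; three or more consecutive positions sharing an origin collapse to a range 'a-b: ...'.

Answer: the defect is in derive_floor at line 34.
Key observation: The two runs log identically and part ways only at the printed values.
Call chain: main -> derive_floor(21, 5) (called at line 43).
First divergence: none (the log streams are identical).
Execution walk:
  screen_input([-3, 4, 0, 8, 8, 9], 0) -> 2  [called from shape_report, line 9]
  shape_report([-3, 4, 0, 8, 8, 9], 0) -> 0  [called from bind_quota, line 24]
  trim_outliers(0, 4) -> 21  [called from bind_quota, line 26]
  bind_quota([-3, 4, 0, 8, 8, 9], 0) -> 21  [called from main, line 41]
  derive_floor(21, 5) -> 5  [called from main, line 43]
Origin of each log line:
  1: logged in main at line 40
  2: logged in bind_quota at line 23
  3: logged in shape_report at line 8
  4: logged in screen_input at line 2
  5: logged in shape_report at line 10
  6: logged in main at line 42
  7: logged in derive_floor at line 29
A correct fix: line 34: replace `bound` with `quota`.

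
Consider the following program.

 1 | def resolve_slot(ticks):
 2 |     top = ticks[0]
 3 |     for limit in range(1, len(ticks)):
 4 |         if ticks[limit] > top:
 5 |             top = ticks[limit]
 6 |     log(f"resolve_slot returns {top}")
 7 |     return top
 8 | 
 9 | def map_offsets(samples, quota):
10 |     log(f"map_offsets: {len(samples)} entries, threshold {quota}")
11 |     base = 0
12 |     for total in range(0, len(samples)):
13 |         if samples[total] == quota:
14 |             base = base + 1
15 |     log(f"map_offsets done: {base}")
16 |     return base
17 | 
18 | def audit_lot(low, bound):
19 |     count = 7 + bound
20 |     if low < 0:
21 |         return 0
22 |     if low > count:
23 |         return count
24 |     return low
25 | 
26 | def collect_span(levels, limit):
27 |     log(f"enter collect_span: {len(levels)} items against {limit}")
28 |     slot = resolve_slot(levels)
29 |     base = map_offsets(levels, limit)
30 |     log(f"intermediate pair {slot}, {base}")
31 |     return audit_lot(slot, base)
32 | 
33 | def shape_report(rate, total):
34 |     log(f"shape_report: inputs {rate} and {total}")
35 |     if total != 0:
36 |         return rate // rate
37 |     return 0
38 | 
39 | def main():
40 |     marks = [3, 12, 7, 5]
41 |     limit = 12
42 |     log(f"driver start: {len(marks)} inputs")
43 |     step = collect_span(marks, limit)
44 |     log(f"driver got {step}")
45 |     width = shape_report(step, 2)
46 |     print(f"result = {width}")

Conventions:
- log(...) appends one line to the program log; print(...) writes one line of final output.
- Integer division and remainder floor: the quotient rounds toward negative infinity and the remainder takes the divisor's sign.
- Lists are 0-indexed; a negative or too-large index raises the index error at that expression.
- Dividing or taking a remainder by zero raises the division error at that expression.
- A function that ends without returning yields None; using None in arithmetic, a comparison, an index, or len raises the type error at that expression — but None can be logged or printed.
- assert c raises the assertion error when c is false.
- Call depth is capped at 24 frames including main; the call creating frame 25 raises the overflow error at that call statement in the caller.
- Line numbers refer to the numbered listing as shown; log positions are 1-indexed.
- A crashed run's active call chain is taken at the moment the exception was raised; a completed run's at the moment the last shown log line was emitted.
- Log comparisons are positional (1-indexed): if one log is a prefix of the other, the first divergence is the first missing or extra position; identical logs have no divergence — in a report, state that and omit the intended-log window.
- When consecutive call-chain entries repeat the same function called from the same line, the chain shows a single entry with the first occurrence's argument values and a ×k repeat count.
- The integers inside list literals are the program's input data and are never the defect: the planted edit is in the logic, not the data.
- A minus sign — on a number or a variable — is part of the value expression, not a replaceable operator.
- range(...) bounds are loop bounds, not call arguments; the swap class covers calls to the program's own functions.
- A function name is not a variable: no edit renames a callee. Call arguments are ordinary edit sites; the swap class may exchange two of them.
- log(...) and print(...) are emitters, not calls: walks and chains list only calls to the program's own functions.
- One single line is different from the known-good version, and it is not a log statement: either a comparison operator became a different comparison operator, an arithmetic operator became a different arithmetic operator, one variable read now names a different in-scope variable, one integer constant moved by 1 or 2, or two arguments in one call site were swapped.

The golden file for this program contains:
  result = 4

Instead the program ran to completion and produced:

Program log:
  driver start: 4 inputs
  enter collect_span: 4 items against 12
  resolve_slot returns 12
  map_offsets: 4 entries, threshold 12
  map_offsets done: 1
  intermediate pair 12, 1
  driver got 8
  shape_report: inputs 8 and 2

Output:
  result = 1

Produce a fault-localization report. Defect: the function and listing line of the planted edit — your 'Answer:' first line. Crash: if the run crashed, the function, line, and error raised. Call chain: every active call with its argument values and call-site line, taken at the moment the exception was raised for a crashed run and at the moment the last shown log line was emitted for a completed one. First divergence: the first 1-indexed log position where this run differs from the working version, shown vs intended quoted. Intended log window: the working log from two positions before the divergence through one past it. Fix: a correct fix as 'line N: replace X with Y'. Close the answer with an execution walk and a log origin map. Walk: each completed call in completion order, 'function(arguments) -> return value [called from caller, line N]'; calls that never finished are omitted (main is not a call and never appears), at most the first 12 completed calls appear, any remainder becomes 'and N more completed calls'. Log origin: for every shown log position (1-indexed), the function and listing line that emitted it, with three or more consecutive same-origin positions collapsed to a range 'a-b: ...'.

Answer: the defect is in shape_report at line 36.
The tell: Log streams are identical — the defect surfaces only in the printed output.
Call chain: main -> shape_report(8, 2) (called at line 45).
First divergence: none (the log streams are identical).
Execution walk:
  resolve_slot([3, 12, 7, 5]) -> 12  [called from collect_span, line 28]
  map_offsets([3, 12, 7, 5], 12) -> 1  [called from collect_span, line 29]
  audit_lot(12, 1) -> 8  [called from collect_span, line 31]
  collect_span([3, 12, 7, 5], 12) -> 8  [called from main, line 43]
  shape_report(8, 2) -> 1  [called from main, line 45]
Origin of each log line:
  1: logged in main at line 42
  2: logged in collect_span at line 27
  3: logged in resolve_slot at line 6
  4: logged in map_offsets at line 10
  5: logged in map_offsets at line 15
  6: logged in collect_span at line 30
  7: logged in main at line 44
  8: logged in shape_report at line 34
A correct fix: line 36: replace `rate // rate` with `rate // total`.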